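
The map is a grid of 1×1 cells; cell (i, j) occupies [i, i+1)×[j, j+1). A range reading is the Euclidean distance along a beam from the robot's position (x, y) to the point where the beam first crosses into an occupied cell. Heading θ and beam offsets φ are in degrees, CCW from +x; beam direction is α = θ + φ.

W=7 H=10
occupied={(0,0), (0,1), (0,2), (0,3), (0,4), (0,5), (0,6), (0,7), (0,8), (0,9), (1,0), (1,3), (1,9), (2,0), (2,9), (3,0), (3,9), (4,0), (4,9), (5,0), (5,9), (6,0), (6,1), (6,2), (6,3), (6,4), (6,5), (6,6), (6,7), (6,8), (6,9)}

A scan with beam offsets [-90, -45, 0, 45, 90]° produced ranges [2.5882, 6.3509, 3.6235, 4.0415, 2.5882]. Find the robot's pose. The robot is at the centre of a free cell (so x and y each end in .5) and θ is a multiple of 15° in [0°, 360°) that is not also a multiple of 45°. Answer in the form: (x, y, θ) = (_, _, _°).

(x, y, θ) = (2.5, 6.5, 345°)

Enumerate (i+0.5, j+0.5, θ) over the 39 free cells and 16 admissible headings. For each, cast all 5 beams and compare to the given ranges.
  (5.5, 5.5, 345°): beam 1 = 4.6587 ≠ 2.5882 ✗
  (1.5, 2.5, 60°): beam 1 = 3.0000 ≠ 2.5882 ✗
  (5.5, 3.5, 255°): beam 1 = 4.6587 ≠ 2.5882 ✗
  (2.5, 4.5, 165°): beam 1 = 4.6587 ≠ 2.5882 ✗
  (4.5, 7.5, 330°): beam 1 = 5.0000 ≠ 2.5882 ✗
  …
  (2.5, 6.5, 345°): r_1=2.5882, r_2=6.3509, r_3=3.6235, r_4=4.0415, r_5=2.5882 — all match ✓
Only this pose fits every beam.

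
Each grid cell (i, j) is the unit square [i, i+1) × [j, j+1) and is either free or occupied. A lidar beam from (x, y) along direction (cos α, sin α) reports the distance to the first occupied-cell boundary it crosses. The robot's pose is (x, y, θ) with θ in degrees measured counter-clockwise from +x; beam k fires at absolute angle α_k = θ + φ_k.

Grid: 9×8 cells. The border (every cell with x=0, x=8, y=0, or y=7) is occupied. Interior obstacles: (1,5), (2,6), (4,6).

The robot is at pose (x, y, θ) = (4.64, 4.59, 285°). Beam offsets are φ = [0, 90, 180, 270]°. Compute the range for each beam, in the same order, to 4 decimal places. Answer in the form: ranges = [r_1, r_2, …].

ranges = [3.7166, 3.4785, 1.4597, 3.7684]

beam 1: φ=0°, α=285°
  d=(0.2588,-0.9659)  start (4,4)  tX=1.3909 tY=0.6108  stride 1/|dx|=3.8637 1/|dy|=1.0353
    cross y-line → (4,3), t=0.6108
    cross x-line → (5,3), t=1.3909
    cross y-line → (5,2), t=1.6461
    cross y-line → (5,1), t=2.6814
    cross y-line → (5,0), t=3.7166 (wall)
  → r_1 = 3.7166
beam 2: φ=90°, α=15°
  d=(0.9659,0.2588)  start (4,4)  tX=0.3727 tY=1.5841  stride 1/|dx|=1.0353 1/|dy|=3.8637
    cross x-line → (5,4), t=0.3727
    cross x-line → (6,4), t=1.4080
    cross y-line → (6,5), t=1.5841
    cross x-line → (7,5), t=2.4433
    cross x-line → (8,5), t=3.4785 (wall)
  → r_2 = 3.4785
beam 3: φ=180°, α=105°
  d=(-0.2588,0.9659)  start (4,4)  tX=2.4728 tY=0.4245  stride 1/|dx|=3.8637 1/|dy|=1.0353
    cross y-line → (4,5), t=0.4245
    cross y-line → (4,6), t=1.4597 (wall)
  → r_3 = 1.4597
beam 4: φ=270°, α=195°
  d=(-0.9659,-0.2588)  start (4,4)  tX=0.6626 tY=2.2796  stride 1/|dx|=1.0353 1/|dy|=3.8637
    cross x-line → (3,4), t=0.6626
    cross x-line → (2,4), t=1.6979
    cross y-line → (2,3), t=2.2796
    cross x-line → (1,3), t=2.7331
    cross x-line → (0,3), t=3.7684 (wall)
  → r_4 = 3.7684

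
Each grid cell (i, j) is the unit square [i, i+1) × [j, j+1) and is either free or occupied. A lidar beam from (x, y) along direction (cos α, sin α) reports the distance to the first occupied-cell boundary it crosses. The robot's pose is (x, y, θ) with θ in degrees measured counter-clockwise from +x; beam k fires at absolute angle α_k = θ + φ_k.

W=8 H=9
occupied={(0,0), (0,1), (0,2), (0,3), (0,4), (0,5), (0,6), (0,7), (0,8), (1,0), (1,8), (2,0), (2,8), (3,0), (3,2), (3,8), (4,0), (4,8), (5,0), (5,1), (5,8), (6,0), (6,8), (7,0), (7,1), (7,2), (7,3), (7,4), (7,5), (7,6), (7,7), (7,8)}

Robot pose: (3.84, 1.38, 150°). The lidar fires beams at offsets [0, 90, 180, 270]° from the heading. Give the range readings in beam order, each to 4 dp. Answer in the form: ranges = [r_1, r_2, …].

beam 1: φ=0°, α=150°
  cosα=-0.8660 sinα=0.5000 | (3,1) | tMaxX 0.9699 tMaxY 1.2400 | tΔX 1.1547 tΔY 2.0000
    t=0.9699 [x] (2,1)
    t=1.2400 [y] (2,2)
    t=2.1246 [x] (1,2)
    t=3.2400 [y] (1,3)
    t=3.2793 [x] (0,3) — stop
  → r_1 = 3.2793
beam 2: φ=90°, α=240°
  cosα=-0.5000 sinα=-0.8660 | (3,1) | tMaxX 1.6800 tMaxY 0.4388 | tΔX 2.0000 tΔY 1.1547
    t=0.4388 [y] (3,0) — stop
  → r_2 = 0.4388
beam 3: φ=180°, α=330°
  cosα=0.8660 sinα=-0.5000 | (3,1) | tMaxX 0.1848 tMaxY 0.7600 | tΔX 1.1547 tΔY 2.0000
    t=0.1848 [x] (4,1)
    t=0.7600 [y] (4,0) — stop
  → r_3 = 0.7600
beam 4: φ=270°, α=60°
  cosα=0.5000 sinα=0.8660 | (3,1) | tMaxX 0.3200 tMaxY 0.7159 | tΔX 2.0000 tΔY 1.1547
    t=0.3200 [x] (4,1)
    t=0.7159 [y] (4,2)
    t=1.8706 [y] (4,3)
    t=2.3200 [x] (5,3)
    t=3.0253 [y] (5,4)
    t=4.1800 [y] (5,5)
    t=4.3200 [x] (6,5)
    t=5.3347 [y] (6,6)
    t=6.3200 [x] (7,6) — stop
  → r_4 = 6.3200

ranges = [3.2793, 0.4388, 0.7600, 6.3200]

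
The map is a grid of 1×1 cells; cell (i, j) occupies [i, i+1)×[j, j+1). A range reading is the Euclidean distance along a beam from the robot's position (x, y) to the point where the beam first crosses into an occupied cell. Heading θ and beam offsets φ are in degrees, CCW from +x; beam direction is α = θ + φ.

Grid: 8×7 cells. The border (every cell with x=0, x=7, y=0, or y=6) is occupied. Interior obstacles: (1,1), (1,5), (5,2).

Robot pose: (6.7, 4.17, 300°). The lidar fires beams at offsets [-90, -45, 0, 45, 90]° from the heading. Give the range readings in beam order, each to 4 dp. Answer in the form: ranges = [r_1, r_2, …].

beam 1: φ=-90°, α=210°
  direction (-0.8660, -0.5000); cell (6,4); t to first gridline: x 0.8083, y 0.3400 (then +1.1547 / +2.0000)
    (6,3) via y @ 0.3400
    (5,3) via x @ 0.8083
    (4,3) via x @ 1.9630
    (4,2) via y @ 2.3400
    (3,2) via x @ 3.1177
    (2,2) via x @ 4.2724
    (2,1) via y @ 4.3400
    (1,1) via x @ 5.4271  # hit
  → r_1 = 5.4271
beam 2: φ=-45°, α=255°
  direction (-0.2588, -0.9659); cell (6,4); t to first gridline: x 2.7046, y 0.1760 (then +3.8637 / +1.0353)
    (6,3) via y @ 0.1760
    (6,2) via y @ 1.2113
    (6,1) via y @ 2.2465
    (5,1) via x @ 2.7046
    (5,0) via y @ 3.2818  # hit
  → r_2 = 3.2818
beam 3: φ=0°, α=300°
  direction (0.5000, -0.8660); cell (6,4); t to first gridline: x 0.6000, y 0.1963 (then +2.0000 / +1.1547)
    (6,3) via y @ 0.1963
    (7,3) via x @ 0.6000  # hit
  → r_3 = 0.6000
beam 4: φ=45°, α=345°
  direction (0.9659, -0.2588); cell (6,4); t to first gridline: x 0.3106, y 0.6568 (then +1.0353 / +3.8637)
    (7,4) via x @ 0.3106  # hit
  → r_4 = 0.3106
beam 5: φ=90°, α=30°
  direction (0.8660, 0.5000); cell (6,4); t to first gridline: x 0.3464, y 1.6600 (then +1.1547 / +2.0000)
    (7,4) via x @ 0.3464  # hit
  → r_5 = 0.3464

ranges = [5.4271, 3.2818, 0.6000, 0.3106, 0.3464]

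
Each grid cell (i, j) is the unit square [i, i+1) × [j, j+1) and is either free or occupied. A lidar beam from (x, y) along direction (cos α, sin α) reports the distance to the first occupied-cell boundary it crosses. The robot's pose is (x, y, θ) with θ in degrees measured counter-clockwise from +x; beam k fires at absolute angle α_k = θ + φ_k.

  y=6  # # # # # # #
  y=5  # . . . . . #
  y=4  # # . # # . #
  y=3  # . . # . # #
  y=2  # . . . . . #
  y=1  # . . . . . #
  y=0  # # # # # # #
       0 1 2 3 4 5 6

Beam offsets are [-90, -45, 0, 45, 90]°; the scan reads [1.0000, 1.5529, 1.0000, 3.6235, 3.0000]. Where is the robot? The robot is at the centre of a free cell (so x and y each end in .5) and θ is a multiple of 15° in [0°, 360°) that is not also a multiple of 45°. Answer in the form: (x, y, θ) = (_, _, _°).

(x, y, θ) = (4.5, 2.5, 120°)

The pose lattice has 20·16 = 320 candidates. Test each by forward raycasting.
  (4.5, 5.5, 300°): beam 2 = 0.5176 ≠ 1.5529 ✗
  (3.5, 5.5, 15°): beam 1 = 0.5176 ≠ 1.0000 ✗
  (4.5, 3.5, 240°): beam 1 = 0.5774 ≠ 1.0000 ✗
  (1.5, 5.5, 345°): beam 1 = 0.5176 ≠ 1.0000 ✗
  (3.5, 2.5, 15°): beam 1 = 1.5529 ≠ 1.0000 ✗
  …
  (4.5, 2.5, 120°): r_1=1.0000, r_2=1.5529, r_3=1.0000, r_4=3.6235, r_5=3.0000 — all match ✓
No second candidate reproduces the full scan.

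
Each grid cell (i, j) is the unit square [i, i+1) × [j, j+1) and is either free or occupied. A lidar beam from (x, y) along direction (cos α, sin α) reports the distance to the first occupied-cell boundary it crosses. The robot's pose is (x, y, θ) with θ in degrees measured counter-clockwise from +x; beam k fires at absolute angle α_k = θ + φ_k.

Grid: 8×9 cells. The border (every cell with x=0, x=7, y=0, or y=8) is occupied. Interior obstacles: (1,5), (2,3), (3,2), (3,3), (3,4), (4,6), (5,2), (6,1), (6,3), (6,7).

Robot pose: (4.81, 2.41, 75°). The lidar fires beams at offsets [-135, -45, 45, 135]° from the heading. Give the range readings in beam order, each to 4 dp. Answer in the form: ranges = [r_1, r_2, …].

ranges = [0.3800, 0.2194, 1.6200, 2.8200]

beam 1: φ=-135°, α=300°
  dir = (cos 300°, sin 300°) = (0.5000, -0.8660); from cell (4,2)
  next x-line at t=0.3800, next y-line at t=0.4734; Δt_x=2.0000, Δt_y=1.1547
    x: enter (5,2) at t=0.3800 ← occupied
  → r_1 = 0.3800
beam 2: φ=-45°, α=30°
  dir = (cos 30°, sin 30°) = (0.8660, 0.5000); from cell (4,2)
  next x-line at t=0.2194, next y-line at t=1.1800; Δt_x=1.1547, Δt_y=2.0000
    x: enter (5,2) at t=0.2194 ← occupied
  → r_2 = 0.2194
beam 3: φ=45°, α=120°
  dir = (cos 120°, sin 120°) = (-0.5000, 0.8660); from cell (4,2)
  next x-line at t=1.6200, next y-line at t=0.6813; Δt_x=2.0000, Δt_y=1.1547
    y: enter (4,3) at t=0.6813
    x: enter (3,3) at t=1.6200 ← occupied
  → r_3 = 1.6200
beam 4: φ=135°, α=210°
  dir = (cos 210°, sin 210°) = (-0.8660, -0.5000); from cell (4,2)
  next x-line at t=0.9353, next y-line at t=0.8200; Δt_x=1.1547, Δt_y=2.0000
    y: enter (4,1) at t=0.8200
    x: enter (3,1) at t=0.9353
    x: enter (2,1) at t=2.0900
    y: enter (2,0) at t=2.8200 ← occupied
  → r_4 = 2.8200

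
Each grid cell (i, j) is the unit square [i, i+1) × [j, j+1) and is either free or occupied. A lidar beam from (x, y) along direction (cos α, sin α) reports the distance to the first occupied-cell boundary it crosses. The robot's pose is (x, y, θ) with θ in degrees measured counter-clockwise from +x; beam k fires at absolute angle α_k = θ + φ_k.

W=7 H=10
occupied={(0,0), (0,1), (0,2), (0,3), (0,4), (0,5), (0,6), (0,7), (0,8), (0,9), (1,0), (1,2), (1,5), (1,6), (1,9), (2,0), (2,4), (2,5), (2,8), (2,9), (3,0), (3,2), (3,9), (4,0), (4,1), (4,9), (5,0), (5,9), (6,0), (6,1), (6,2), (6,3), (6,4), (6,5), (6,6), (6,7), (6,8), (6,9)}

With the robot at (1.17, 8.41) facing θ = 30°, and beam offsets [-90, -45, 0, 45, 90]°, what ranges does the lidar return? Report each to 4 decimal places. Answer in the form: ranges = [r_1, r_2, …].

ranges = [1.6281, 0.8593, 0.9584, 0.6108, 0.3400]

beam 1: φ=-90°, α=300°
  cosα=0.5000 sinα=-0.8660 | (1,8) | tMaxX 1.6600 tMaxY 0.4734 | tΔX 2.0000 tΔY 1.1547
    t=0.4734 [y] (1,7)
    t=1.6281 [y] (1,6) — stop
  → r_1 = 1.6281
beam 2: φ=-45°, α=345°
  cosα=0.9659 sinα=-0.2588 | (1,8) | tMaxX 0.8593 tMaxY 1.5841 | tΔX 1.0353 tΔY 3.8637
    t=0.8593 [x] (2,8) — stop
  → r_2 = 0.8593
beam 3: φ=0°, α=30°
  cosα=0.8660 sinα=0.5000 | (1,8) | tMaxX 0.9584 tMaxY 1.1800 | tΔX 1.1547 tΔY 2.0000
    t=0.9584 [x] (2,8) — stop
  → r_3 = 0.9584
beam 4: φ=45°, α=75°
  cosα=0.2588 sinα=0.9659 | (1,8) | tMaxX 3.2069 tMaxY 0.6108 | tΔX 3.8637 tΔY 1.0353
    t=0.6108 [y] (1,9) — stop
  → r_4 = 0.6108
beam 5: φ=90°, α=120°
  cosα=-0.5000 sinα=0.8660 | (1,8) | tMaxX 0.3400 tMaxY 0.6813 | tΔX 2.0000 tΔY 1.1547
    t=0.3400 [x] (0,8) — stop
  → r_5 = 0.3400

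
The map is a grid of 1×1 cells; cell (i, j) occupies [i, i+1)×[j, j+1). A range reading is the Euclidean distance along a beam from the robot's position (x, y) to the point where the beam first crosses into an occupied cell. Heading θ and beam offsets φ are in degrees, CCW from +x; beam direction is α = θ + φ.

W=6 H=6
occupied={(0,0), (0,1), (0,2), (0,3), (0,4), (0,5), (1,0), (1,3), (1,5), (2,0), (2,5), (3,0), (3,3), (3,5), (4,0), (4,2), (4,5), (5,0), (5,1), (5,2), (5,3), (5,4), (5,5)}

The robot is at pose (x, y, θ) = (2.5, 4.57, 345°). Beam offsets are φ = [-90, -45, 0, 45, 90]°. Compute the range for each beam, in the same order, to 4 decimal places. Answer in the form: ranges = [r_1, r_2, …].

ranges = [3.6959, 1.0000, 2.5882, 0.8600, 0.4452]

beam 1: φ=-90°, α=255°
  cosα=-0.2588 sinα=-0.9659 | (2,4) | tMaxX 1.9319 tMaxY 0.5901 | tΔX 3.8637 tΔY 1.0353
    t=0.5901 [y] (2,3)
    t=1.6254 [y] (2,2)
    t=1.9319 [x] (1,2)
    t=2.6607 [y] (1,1)
    t=3.6959 [y] (1,0) — stop
  → r_1 = 3.6959
beam 2: φ=-45°, α=300°
  cosα=0.5000 sinα=-0.8660 | (2,4) | tMaxX 1.0000 tMaxY 0.6582 | tΔX 2.0000 tΔY 1.1547
    t=0.6582 [y] (2,3)
    t=1.0000 [x] (3,3) — stop
  → r_2 = 1.0000
beam 3: φ=0°, α=345°
  cosα=0.9659 sinα=-0.2588 | (2,4) | tMaxX 0.5176 tMaxY 2.2023 | tΔX 1.0353 tΔY 3.8637
    t=0.5176 [x] (3,4)
    t=1.5529 [x] (4,4)
    t=2.2023 [y] (4,3)
    t=2.5882 [x] (5,3) — stop
  → r_3 = 2.5882
beam 4: φ=45°, α=30°
  cosα=0.8660 sinα=0.5000 | (2,4) | tMaxX 0.5774 tMaxY 0.8600 | tΔX 1.1547 tΔY 2.0000
    t=0.5774 [x] (3,4)
    t=0.8600 [y] (3,5) — stop
  → r_4 = 0.8600
beam 5: φ=90°, α=75°
  cosα=0.2588 sinα=0.9659 | (2,4) | tMaxX 1.9319 tMaxY 0.4452 | tΔX 3.8637 tΔY 1.0353
    t=0.4452 [y] (2,5) — stop
  → r_5 = 0.4452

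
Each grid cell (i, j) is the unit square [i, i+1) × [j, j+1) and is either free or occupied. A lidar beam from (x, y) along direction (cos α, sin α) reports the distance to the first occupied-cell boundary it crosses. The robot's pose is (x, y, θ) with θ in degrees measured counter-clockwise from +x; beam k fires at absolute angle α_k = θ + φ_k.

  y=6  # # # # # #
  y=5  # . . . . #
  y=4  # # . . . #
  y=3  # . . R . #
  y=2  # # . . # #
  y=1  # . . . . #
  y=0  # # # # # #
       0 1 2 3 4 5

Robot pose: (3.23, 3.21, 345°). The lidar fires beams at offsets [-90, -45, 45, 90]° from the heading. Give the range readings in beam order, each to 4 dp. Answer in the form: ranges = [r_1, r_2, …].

beam 1: φ=-90°, α=255°
  direction (-0.2588, -0.9659); cell (3,3); t to first gridline: x 0.8887, y 0.2174 (then +3.8637 / +1.0353)
    (3,2) via y @ 0.2174
    (2,2) via x @ 0.8887
    (2,1) via y @ 1.2527
    (2,0) via y @ 2.2880  # hit
  → r_1 = 2.2880
beam 2: φ=-45°, α=300°
  direction (0.5000, -0.8660); cell (3,3); t to first gridline: x 1.5400, y 0.2425 (then +2.0000 / +1.1547)
    (3,2) via y @ 0.2425
    (3,1) via y @ 1.3972
    (4,1) via x @ 1.5400
    (4,0) via y @ 2.5519  # hit
  → r_2 = 2.5519
beam 3: φ=45°, α=30°
  direction (0.8660, 0.5000); cell (3,3); t to first gridline: x 0.8891, y 1.5800 (then +1.1547 / +2.0000)
    (4,3) via x @ 0.8891
    (4,4) via y @ 1.5800
    (5,4) via x @ 2.0438  # hit
  → r_3 = 2.0438
beam 4: φ=90°, α=75°
  direction (0.2588, 0.9659); cell (3,3); t to first gridline: x 2.9751, y 0.8179 (then +3.8637 / +1.0353)
    (3,4) via y @ 0.8179
    (3,5) via y @ 1.8531
    (3,6) via y @ 2.8884  # hit
  → r_4 = 2.8884

ranges = [2.2880, 2.5519, 2.0438, 2.8884]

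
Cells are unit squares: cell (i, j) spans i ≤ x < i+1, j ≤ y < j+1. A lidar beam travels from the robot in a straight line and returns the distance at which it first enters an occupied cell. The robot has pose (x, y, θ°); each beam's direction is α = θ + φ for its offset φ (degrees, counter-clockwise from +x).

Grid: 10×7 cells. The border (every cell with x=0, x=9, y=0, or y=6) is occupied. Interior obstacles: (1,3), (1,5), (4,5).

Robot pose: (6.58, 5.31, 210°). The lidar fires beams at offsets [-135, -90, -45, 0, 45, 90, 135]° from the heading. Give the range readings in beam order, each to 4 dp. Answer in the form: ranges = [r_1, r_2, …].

beam 1: φ=-135°, α=75°
  cosα=0.2588 sinα=0.9659 | (6,5) | tMaxX 1.6228 tMaxY 0.7143 | tΔX 3.8637 tΔY 1.0353
    t=0.7143 [y] (6,6) — stop
  → r_1 = 0.7143
beam 2: φ=-90°, α=120°
  cosα=-0.5000 sinα=0.8660 | (6,5) | tMaxX 1.1600 tMaxY 0.7967 | tΔX 2.0000 tΔY 1.1547
    t=0.7967 [y] (6,6) — stop
  → r_2 = 0.7967
beam 3: φ=-45°, α=165°
  cosα=-0.9659 sinα=0.2588 | (6,5) | tMaxX 0.6005 tMaxY 2.6660 | tΔX 1.0353 tΔY 3.8637
    t=0.6005 [x] (5,5)
    t=1.6357 [x] (4,5) — stop
  → r_3 = 1.6357
beam 4: φ=0°, α=210°
  cosα=-0.8660 sinα=-0.5000 | (6,5) | tMaxX 0.6697 tMaxY 0.6200 | tΔX 1.1547 tΔY 2.0000
    t=0.6200 [y] (6,4)
    t=0.6697 [x] (5,4)
    t=1.8244 [x] (4,4)
    t=2.6200 [y] (4,3)
    t=2.9791 [x] (3,3)
    t=4.1338 [x] (2,3)
    t=4.6200 [y] (2,2)
    t=5.2885 [x] (1,2)
    t=6.4432 [x] (0,2) — stop
  → r_4 = 6.4432
beam 5: φ=45°, α=255°
  cosα=-0.2588 sinα=-0.9659 | (6,5) | tMaxX 2.2409 tMaxY 0.3209 | tΔX 3.8637 tΔY 1.0353
    t=0.3209 [y] (6,4)
    t=1.3562 [y] (6,3)
    t=2.2409 [x] (5,3)
    t=2.3915 [y] (5,2)
    t=3.4268 [y] (5,1)
    t=4.4620 [y] (5,0) — stop
  → r_5 = 4.4620
beam 6: φ=90°, α=300°
  cosα=0.5000 sinα=-0.8660 | (6,5) | tMaxX 0.8400 tMaxY 0.3580 | tΔX 2.0000 tΔY 1.1547
    t=0.3580 [y] (6,4)
    t=0.8400 [x] (7,4)
    t=1.5127 [y] (7,3)
    t=2.6674 [y] (7,2)
    t=2.8400 [x] (8,2)
    t=3.8221 [y] (8,1)
    t=4.8400 [x] (9,1) — stop
  → r_6 = 4.8400
beam 7: φ=135°, α=345°
  cosα=0.9659 sinα=-0.2588 | (6,5) | tMaxX 0.4348 tMaxY 1.1977 | tΔX 1.0353 tΔY 3.8637
    t=0.4348 [x] (7,5)
    t=1.1977 [y] (7,4)
    t=1.4701 [x] (8,4)
    t=2.5054 [x] (9,4) — stop
  → r_7 = 2.5054

ranges = [0.7143, 0.7967, 1.6357, 6.4432, 4.4620, 4.8400, 2.5054]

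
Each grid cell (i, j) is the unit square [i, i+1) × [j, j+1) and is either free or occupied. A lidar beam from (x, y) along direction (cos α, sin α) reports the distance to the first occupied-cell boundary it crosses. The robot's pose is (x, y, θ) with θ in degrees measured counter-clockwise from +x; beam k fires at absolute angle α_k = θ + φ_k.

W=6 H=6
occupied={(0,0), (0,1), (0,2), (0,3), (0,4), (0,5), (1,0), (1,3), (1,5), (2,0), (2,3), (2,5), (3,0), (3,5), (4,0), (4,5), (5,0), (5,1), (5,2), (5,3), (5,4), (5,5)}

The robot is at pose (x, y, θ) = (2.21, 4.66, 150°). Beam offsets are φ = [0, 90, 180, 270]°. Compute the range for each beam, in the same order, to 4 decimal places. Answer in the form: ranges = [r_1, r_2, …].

ranges = [0.6800, 0.7621, 3.2216, 0.3926]

beam 1: φ=0°, α=150°
  d=(-0.8660,0.5000)  start (2,4)  tX=0.2425 tY=0.6800  stride 1/|dx|=1.1547 1/|dy|=2.0000
    cross x-line → (1,4), t=0.2425
    cross y-line → (1,5), t=0.6800 (wall)
  → r_1 = 0.6800
beam 2: φ=90°, α=240°
  d=(-0.5000,-0.8660)  start (2,4)  tX=0.4200 tY=0.7621  stride 1/|dx|=2.0000 1/|dy|=1.1547
    cross x-line → (1,4), t=0.4200
    cross y-line → (1,3), t=0.7621 (wall)
  → r_2 = 0.7621
beam 3: φ=180°, α=330°
  d=(0.8660,-0.5000)  start (2,4)  tX=0.9122 tY=1.3200  stride 1/|dx|=1.1547 1/|dy|=2.0000
    cross x-line → (3,4), t=0.9122
    cross y-line → (3,3), t=1.3200
    cross x-line → (4,3), t=2.0669
    cross x-line → (5,3), t=3.2216 (wall)
  → r_3 = 3.2216
beam 4: φ=270°, α=60°
  d=(0.5000,0.8660)  start (2,4)  tX=1.5800 tY=0.3926  stride 1/|dx|=2.0000 1/|dy|=1.1547
    cross y-line → (2,5), t=0.3926 (wall)
  → r_4 = 0.3926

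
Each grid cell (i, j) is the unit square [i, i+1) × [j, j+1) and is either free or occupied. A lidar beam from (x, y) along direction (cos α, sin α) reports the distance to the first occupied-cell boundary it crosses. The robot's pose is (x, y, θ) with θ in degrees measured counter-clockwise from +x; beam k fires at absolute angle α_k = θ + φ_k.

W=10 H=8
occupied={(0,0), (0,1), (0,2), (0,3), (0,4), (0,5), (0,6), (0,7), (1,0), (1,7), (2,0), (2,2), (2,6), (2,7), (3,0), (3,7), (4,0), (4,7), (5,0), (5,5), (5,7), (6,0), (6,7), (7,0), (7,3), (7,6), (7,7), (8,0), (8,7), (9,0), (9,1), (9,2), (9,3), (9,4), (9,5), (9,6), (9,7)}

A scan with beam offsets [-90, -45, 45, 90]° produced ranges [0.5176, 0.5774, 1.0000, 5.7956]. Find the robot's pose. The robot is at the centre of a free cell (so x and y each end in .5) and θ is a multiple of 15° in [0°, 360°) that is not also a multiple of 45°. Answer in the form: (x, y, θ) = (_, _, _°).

(x, y, θ) = (1.5, 1.5, 285°)

Enumerate (i+0.5, j+0.5, θ) over the 43 free cells and 16 admissible headings. For each, cast all 4 beams and compare to the given ranges.
  (8.5, 5.5, 75°): beam 4 = 5.6940 ≠ 5.7956 ✗
  (6.5, 5.5, 240°): beam 1 = 0.5774 ≠ 0.5176 ✗
  (3.5, 3.5, 165°): beam 1 = 3.6235 ≠ 0.5176 ✗
  (8.5, 6.5, 210°): beam 1 = 0.5774 ≠ 0.5176 ✗
  …
  (1.5, 1.5, 285°): r_1=0.5176, r_2=0.5774, r_3=1.0000, r_4=5.7956 — all match ✓
Unique over the lattice → pose = (1.5, 1.5, 285°).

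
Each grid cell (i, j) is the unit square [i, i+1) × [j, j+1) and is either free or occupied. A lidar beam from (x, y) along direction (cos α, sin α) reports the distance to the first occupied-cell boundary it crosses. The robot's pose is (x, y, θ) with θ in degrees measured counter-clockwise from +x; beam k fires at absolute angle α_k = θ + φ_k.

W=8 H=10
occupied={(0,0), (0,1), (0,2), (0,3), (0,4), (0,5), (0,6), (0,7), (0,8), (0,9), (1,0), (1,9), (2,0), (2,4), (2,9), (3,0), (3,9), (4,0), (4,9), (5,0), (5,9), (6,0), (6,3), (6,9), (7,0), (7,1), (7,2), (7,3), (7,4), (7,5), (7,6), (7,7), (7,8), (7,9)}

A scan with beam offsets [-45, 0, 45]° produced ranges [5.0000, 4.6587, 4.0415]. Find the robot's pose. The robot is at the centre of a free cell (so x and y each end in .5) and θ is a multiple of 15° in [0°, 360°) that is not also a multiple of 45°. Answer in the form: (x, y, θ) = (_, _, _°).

(x, y, θ) = (4.5, 4.5, 105°)

Candidates: 46 free-cell centres × 16 headings = 736 poses. Raycast each; keep the one whose scan matches to 4 dp.
  (4.5, 8.5, 165°): beam 1 = 0.5774 ≠ 5.0000 ✗
  (4.5, 5.5, 60°): beam 1 = 2.5882 ≠ 5.0000 ✗
  (3.5, 1.5, 195°): beam 1 = 2.8868 ≠ 5.0000 ✗
  (5.5, 7.5, 330°): beam 1 = 3.6235 ≠ 5.0000 ✗
  (3.5, 8.5, 285°): beam 2 = 7.7646 ≠ 4.6587 ✗
  …
  (4.5, 4.5, 105°): r_1=5.0000, r_2=4.6587, r_3=4.0415 — all match ✓
No second candidate reproduces the full scan.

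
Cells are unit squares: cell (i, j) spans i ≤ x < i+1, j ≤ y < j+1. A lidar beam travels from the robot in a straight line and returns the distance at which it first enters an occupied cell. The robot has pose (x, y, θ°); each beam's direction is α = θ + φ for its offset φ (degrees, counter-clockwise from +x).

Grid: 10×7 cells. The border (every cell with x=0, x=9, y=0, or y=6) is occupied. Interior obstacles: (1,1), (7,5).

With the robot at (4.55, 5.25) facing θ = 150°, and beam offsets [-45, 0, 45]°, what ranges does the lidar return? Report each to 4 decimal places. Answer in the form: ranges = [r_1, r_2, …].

beam 1: φ=-45°, α=105°
  direction (-0.2588, 0.9659); cell (4,5); t to first gridline: x 2.1250, y 0.7765 (then +3.8637 / +1.0353)
    (4,6) via y @ 0.7765  # hit
  → r_1 = 0.7765
beam 2: φ=0°, α=150°
  direction (-0.8660, 0.5000); cell (4,5); t to first gridline: x 0.6351, y 1.5000 (then +1.1547 / +2.0000)
    (3,5) via x @ 0.6351
    (3,6) via y @ 1.5000  # hit
  → r_2 = 1.5000
beam 3: φ=45°, α=195°
  direction (-0.9659, -0.2588); cell (4,5); t to first gridline: x 0.5694, y 0.9659 (then +1.0353 / +3.8637)
    (3,5) via x @ 0.5694
    (3,4) via y @ 0.9659
    (2,4) via x @ 1.6047
    (1,4) via x @ 2.6400
    (0,4) via x @ 3.6752  # hit
  → r_3 = 3.6752

ranges = [0.7765, 1.5000, 3.6752]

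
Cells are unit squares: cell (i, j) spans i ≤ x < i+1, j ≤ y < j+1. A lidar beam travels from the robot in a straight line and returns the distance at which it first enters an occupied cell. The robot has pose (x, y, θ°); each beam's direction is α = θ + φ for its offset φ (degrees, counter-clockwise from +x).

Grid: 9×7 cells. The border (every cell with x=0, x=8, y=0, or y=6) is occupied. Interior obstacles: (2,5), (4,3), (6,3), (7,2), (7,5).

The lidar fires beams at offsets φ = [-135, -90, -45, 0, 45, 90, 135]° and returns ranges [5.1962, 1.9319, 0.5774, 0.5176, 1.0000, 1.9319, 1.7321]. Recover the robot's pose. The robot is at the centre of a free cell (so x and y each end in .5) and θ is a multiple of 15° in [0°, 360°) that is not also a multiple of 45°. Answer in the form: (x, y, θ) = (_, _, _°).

Candidates: 30 free-cell centres × 16 headings = 480 poses. Raycast each; keep the one whose scan matches to 4 dp.
  (5.5, 5.5, 150°): beam 1 = 1.5529 ≠ 5.1962 ✗
  (3.5, 5.5, 195°): beam 1 = 0.5774 ≠ 5.1962 ✗
  (5.5, 2.5, 210°): beam 1 = 3.6235 ≠ 5.1962 ✗
  …
  (5.5, 1.5, 285°): r_1=5.1962, r_2=1.9319, r_3=0.5774, r_4=0.5176, r_5=1.0000, r_6=1.9319, r_7=1.7321 — all match ✓
Only this pose fits every beam.

(x, y, θ) = (5.5, 1.5, 285°)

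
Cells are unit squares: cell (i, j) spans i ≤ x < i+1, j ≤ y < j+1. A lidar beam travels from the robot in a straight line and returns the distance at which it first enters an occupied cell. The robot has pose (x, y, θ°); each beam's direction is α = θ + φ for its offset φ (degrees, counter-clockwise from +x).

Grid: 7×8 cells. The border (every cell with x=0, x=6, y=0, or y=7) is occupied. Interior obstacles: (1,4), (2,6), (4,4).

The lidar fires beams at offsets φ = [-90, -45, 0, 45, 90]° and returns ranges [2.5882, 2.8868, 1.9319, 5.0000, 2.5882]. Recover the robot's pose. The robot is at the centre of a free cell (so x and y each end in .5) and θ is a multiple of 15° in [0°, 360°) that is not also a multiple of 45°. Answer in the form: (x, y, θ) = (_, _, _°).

Candidates: 27 free-cell centres × 16 headings = 432 poses. Raycast each; keep the one whose scan matches to 4 dp.
  (1.5, 3.5, 60°): beam 1 = 5.0000 ≠ 2.5882 ✗
  (3.5, 5.5, 195°): beam 1 = 1.5529 ≠ 2.5882 ✗
  (5.5, 1.5, 15°): beam 1 = 0.5176 ≠ 2.5882 ✗
  (4.5, 2.5, 30°): beam 1 = 1.7321 ≠ 2.5882 ✗
  …
  (3.5, 2.5, 75°): r_1=2.5882, r_2=2.8868, r_3=1.9319, r_4=5.0000, r_5=2.5882 — all match ✓
Only this pose fits every beam.

(x, y, θ) = (3.5, 2.5, 75°)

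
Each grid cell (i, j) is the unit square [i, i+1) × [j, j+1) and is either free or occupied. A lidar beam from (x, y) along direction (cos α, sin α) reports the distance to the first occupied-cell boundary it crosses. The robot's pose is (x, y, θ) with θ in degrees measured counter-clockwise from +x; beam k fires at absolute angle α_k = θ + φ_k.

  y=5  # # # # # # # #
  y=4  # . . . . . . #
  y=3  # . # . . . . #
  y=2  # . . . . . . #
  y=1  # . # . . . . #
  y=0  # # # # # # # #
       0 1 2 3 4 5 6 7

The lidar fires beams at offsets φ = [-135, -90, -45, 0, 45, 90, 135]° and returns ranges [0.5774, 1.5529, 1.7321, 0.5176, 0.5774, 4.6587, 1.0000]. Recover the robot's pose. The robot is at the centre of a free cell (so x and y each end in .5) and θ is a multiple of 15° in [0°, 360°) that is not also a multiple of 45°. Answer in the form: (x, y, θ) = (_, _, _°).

(x, y, θ) = (2.5, 4.5, 255°)

The pose lattice has 22·16 = 352 candidates. Test each by forward raycasting.
  (4.5, 2.5, 150°): beam 1 = 2.5882 ≠ 0.5774 ✗
  (5.5, 3.5, 300°): beam 1 = 4.6587 ≠ 0.5774 ✗
  (3.5, 4.5, 240°): beam 1 = 0.5176 ≠ 0.5774 ✗
  (4.5, 4.5, 240°): beam 1 = 0.5176 ≠ 0.5774 ✗
  …
  (2.5, 4.5, 255°): r_1=0.5774, r_2=1.5529, r_3=1.7321, r_4=0.5176, r_5=0.5774, r_6=4.6587, r_7=1.0000 — all match ✓
Unique over the lattice → pose = (2.5, 4.5, 255°).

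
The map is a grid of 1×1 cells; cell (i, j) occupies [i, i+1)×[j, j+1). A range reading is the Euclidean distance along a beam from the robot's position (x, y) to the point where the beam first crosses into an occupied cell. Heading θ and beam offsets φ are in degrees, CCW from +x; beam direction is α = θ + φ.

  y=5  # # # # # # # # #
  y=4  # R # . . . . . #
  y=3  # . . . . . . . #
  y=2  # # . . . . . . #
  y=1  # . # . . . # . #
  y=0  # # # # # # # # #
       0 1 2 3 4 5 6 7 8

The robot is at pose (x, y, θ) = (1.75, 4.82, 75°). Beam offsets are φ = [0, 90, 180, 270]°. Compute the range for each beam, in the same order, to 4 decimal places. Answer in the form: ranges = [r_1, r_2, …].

ranges = [0.1863, 0.6955, 1.8842, 0.2588]

beam 1: φ=0°, α=75°
  dir = (cos 75°, sin 75°) = (0.2588, 0.9659); from cell (1,4)
  next x-line at t=0.9659, next y-line at t=0.1863; Δt_x=3.8637, Δt_y=1.0353
    y: enter (1,5) at t=0.1863 ← occupied
  → r_1 = 0.1863
beam 2: φ=90°, α=165°
  dir = (cos 165°, sin 165°) = (-0.9659, 0.2588); from cell (1,4)
  next x-line at t=0.7765, next y-line at t=0.6955; Δt_x=1.0353, Δt_y=3.8637
    y: enter (1,5) at t=0.6955 ← occupied
  → r_2 = 0.6955
beam 3: φ=180°, α=255°
  dir = (cos 255°, sin 255°) = (-0.2588, -0.9659); from cell (1,4)
  next x-line at t=2.8978, next y-line at t=0.8489; Δt_x=3.8637, Δt_y=1.0353
    y: enter (1,3) at t=0.8489
    y: enter (1,2) at t=1.8842 ← occupied
  → r_3 = 1.8842
beam 4: φ=270°, α=345°
  dir = (cos 345°, sin 345°) = (0.9659, -0.2588); from cell (1,4)
  next x-line at t=0.2588, next y-line at t=3.1682; Δt_x=1.0353, Δt_y=3.8637
    x: enter (2,4) at t=0.2588 ← occupied
  → r_4 = 0.2588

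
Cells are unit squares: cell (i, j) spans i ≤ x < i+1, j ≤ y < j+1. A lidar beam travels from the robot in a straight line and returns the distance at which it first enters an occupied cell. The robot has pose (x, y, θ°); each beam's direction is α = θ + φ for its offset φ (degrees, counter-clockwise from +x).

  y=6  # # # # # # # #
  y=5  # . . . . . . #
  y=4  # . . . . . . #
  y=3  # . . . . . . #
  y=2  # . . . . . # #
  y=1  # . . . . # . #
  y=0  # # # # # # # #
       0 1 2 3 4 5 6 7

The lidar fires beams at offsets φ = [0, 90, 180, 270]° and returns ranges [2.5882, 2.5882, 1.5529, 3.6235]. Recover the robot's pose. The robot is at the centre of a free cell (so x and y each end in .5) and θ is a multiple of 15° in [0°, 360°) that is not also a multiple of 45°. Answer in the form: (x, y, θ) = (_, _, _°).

(x, y, θ) = (4.5, 4.5, 285°)

Enumerate (i+0.5, j+0.5, θ) over the 28 free cells and 16 admissible headings. For each, cast all 4 beams and compare to the given ranges.
  (6.5, 5.5, 195°): beam 1 = 5.6940 ≠ 2.5882 ✗
  (4.5, 5.5, 30°): beam 1 = 1.0000 ≠ 2.5882 ✗
  (3.5, 1.5, 150°): beam 1 = 2.8868 ≠ 2.5882 ✗
  (5.5, 2.5, 75°): beam 1 = 3.6235 ≠ 2.5882 ✗
  …
  (4.5, 4.5, 285°): r_1=2.5882, r_2=2.5882, r_3=1.5529, r_4=3.6235 — all match ✓
Unique over the lattice → pose = (4.5, 4.5, 285°).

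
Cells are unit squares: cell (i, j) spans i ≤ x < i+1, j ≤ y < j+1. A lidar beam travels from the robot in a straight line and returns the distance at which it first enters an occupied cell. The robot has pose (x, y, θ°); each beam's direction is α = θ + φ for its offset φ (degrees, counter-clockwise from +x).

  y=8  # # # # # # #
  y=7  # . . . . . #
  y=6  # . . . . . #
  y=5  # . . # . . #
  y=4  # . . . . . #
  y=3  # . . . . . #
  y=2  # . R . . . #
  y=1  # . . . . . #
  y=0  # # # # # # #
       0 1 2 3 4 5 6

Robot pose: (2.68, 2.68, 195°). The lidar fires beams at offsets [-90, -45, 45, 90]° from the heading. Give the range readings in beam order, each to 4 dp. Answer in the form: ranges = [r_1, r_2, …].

ranges = [5.5077, 1.9399, 1.9399, 1.7393]

beam 1: φ=-90°, α=105°
  cosα=-0.2588 sinα=0.9659 | (2,2) | tMaxX 2.6273 tMaxY 0.3313 | tΔX 3.8637 tΔY 1.0353
    t=0.3313 [y] (2,3)
    t=1.3666 [y] (2,4)
    t=2.4018 [y] (2,5)
    t=2.6273 [x] (1,5)
    t=3.4371 [y] (1,6)
    t=4.4724 [y] (1,7)
    t=5.5077 [y] (1,8) — stop
  → r_1 = 5.5077
beam 2: φ=-45°, α=150°
  cosα=-0.8660 sinα=0.5000 | (2,2) | tMaxX 0.7852 tMaxY 0.6400 | tΔX 1.1547 tΔY 2.0000
    t=0.6400 [y] (2,3)
    t=0.7852 [x] (1,3)
    t=1.9399 [x] (0,3) — stop
  → r_2 = 1.9399
beam 3: φ=45°, α=240°
  cosα=-0.5000 sinα=-0.8660 | (2,2) | tMaxX 1.3600 tMaxY 0.7852 | tΔX 2.0000 tΔY 1.1547
    t=0.7852 [y] (2,1)
    t=1.3600 [x] (1,1)
    t=1.9399 [y] (1,0) — stop
  → r_3 = 1.9399
beam 4: φ=90°, α=285°
  cosα=0.2588 sinα=-0.9659 | (2,2) | tMaxX 1.2364 tMaxY 0.7040 | tΔX 3.8637 tΔY 1.0353
    t=0.7040 [y] (2,1)
    t=1.2364 [x] (3,1)
    t=1.7393 [y] (3,0) — stop
  → r_4 = 1.7393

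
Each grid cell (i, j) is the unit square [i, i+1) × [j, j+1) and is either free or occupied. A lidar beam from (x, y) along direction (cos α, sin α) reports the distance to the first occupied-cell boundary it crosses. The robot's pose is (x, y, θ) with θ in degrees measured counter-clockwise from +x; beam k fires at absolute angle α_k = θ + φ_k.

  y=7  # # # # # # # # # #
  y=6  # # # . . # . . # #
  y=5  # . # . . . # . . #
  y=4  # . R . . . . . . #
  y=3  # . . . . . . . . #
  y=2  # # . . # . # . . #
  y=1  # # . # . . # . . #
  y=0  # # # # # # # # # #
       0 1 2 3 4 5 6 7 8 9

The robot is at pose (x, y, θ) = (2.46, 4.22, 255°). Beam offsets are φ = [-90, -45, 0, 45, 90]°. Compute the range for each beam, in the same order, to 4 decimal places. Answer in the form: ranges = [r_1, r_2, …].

ranges = [1.5115, 1.6859, 1.7773, 2.5634, 6.7707]

beam 1: φ=-90°, α=165°
  d=(-0.9659,0.2588)  start (2,4)  tX=0.4762 tY=3.0137  stride 1/|dx|=1.0353 1/|dy|=3.8637
    cross x-line → (1,4), t=0.4762
    cross x-line → (0,4), t=1.5115 (wall)
  → r_1 = 1.5115
beam 2: φ=-45°, α=210°
  d=(-0.8660,-0.5000)  start (2,4)  tX=0.5312 tY=0.4400  stride 1/|dx|=1.1547 1/|dy|=2.0000
    cross y-line → (2,3), t=0.4400
    cross x-line → (1,3), t=0.5312
    cross x-line → (0,3), t=1.6859 (wall)
  → r_2 = 1.6859
beam 3: φ=0°, α=255°
  d=(-0.2588,-0.9659)  start (2,4)  tX=1.7773 tY=0.2278  stride 1/|dx|=3.8637 1/|dy|=1.0353
    cross y-line → (2,3), t=0.2278
    cross y-line → (2,2), t=1.2630
    cross x-line → (1,2), t=1.7773 (wall)
  → r_3 = 1.7773
beam 4: φ=45°, α=300°
  d=(0.5000,-0.8660)  start (2,4)  tX=1.0800 tY=0.2540  stride 1/|dx|=2.0000 1/|dy|=1.1547
    cross y-line → (2,3), t=0.2540
    cross x-line → (3,3), t=1.0800
    cross y-line → (3,2), t=1.4087
    cross y-line → (3,1), t=2.5634 (wall)
  → r_4 = 2.5634
beam 5: φ=90°, α=345°
  d=(0.9659,-0.2588)  start (2,4)  tX=0.5590 tY=0.8500  stride 1/|dx|=1.0353 1/|dy|=3.8637
    cross x-line → (3,4), t=0.5590
    cross y-line → (3,3), t=0.8500
    cross x-line → (4,3), t=1.5943
    cross x-line → (5,3), t=2.6296
    cross x-line → (6,3), t=3.6649
    cross x-line → (7,3), t=4.7002
    cross y-line → (7,2), t=4.7137
    cross x-line → (8,2), t=5.7354
    cross x-line → (9,2), t=6.7707 (wall)
  → r_5 = 6.7707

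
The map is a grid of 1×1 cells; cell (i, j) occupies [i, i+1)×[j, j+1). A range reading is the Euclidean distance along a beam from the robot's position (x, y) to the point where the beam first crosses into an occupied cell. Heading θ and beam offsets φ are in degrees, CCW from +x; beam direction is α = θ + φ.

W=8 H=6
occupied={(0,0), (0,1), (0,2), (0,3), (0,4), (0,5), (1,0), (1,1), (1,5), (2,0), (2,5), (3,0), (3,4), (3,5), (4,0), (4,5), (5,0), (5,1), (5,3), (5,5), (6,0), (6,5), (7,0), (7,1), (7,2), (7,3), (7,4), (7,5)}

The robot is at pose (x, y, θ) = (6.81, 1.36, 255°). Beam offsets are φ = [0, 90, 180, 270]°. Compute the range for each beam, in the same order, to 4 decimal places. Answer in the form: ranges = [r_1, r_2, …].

beam 1: φ=0°, α=255°
  d=(-0.2588,-0.9659)  start (6,1)  tX=3.1296 tY=0.3727  stride 1/|dx|=3.8637 1/|dy|=1.0353
    cross y-line → (6,0), t=0.3727 (wall)
  → r_1 = 0.3727
beam 2: φ=90°, α=345°
  d=(0.9659,-0.2588)  start (6,1)  tX=0.1967 tY=1.3909  stride 1/|dx|=1.0353 1/|dy|=3.8637
    cross x-line → (7,1), t=0.1967 (wall)
  → r_2 = 0.1967
beam 3: φ=180°, α=75°
  d=(0.2588,0.9659)  start (6,1)  tX=0.7341 tY=0.6626  stride 1/|dx|=3.8637 1/|dy|=1.0353
    cross y-line → (6,2), t=0.6626
    cross x-line → (7,2), t=0.7341 (wall)
  → r_3 = 0.7341
beam 4: φ=270°, α=165°
  d=(-0.9659,0.2588)  start (6,1)  tX=0.8386 tY=2.4728  stride 1/|dx|=1.0353 1/|dy|=3.8637
    cross x-line → (5,1), t=0.8386 (wall)
  → r_4 = 0.8386

ranges = [0.3727, 0.1967, 0.7341, 0.8386]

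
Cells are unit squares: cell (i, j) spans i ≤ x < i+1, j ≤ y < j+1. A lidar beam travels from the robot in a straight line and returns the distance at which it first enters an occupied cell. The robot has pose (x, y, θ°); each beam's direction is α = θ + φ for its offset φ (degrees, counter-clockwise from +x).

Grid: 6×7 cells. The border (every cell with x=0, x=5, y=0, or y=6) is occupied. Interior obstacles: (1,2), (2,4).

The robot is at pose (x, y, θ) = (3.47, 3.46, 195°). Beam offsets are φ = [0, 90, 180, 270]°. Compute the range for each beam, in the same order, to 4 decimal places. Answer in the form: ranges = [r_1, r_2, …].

ranges = [1.7773, 2.5468, 1.5840, 2.6296]

beam 1: φ=0°, α=195°
  dir = (cos 195°, sin 195°) = (-0.9659, -0.2588); from cell (3,3)
  next x-line at t=0.4866, next y-line at t=1.7773; Δt_x=1.0353, Δt_y=3.8637
    x: enter (2,3) at t=0.4866
    x: enter (1,3) at t=1.5219
    y: enter (1,2) at t=1.7773 ← occupied
  → r_1 = 1.7773
beam 2: φ=90°, α=285°
  dir = (cos 285°, sin 285°) = (0.2588, -0.9659); from cell (3,3)
  next x-line at t=2.0478, next y-line at t=0.4762; Δt_x=3.8637, Δt_y=1.0353
    y: enter (3,2) at t=0.4762
    y: enter (3,1) at t=1.5115
    x: enter (4,1) at t=2.0478
    y: enter (4,0) at t=2.5468 ← occupied
  → r_2 = 2.5468
beam 3: φ=180°, α=15°
  dir = (cos 15°, sin 15°) = (0.9659, 0.2588); from cell (3,3)
  next x-line at t=0.5487, next y-line at t=2.0864; Δt_x=1.0353, Δt_y=3.8637
    x: enter (4,3) at t=0.5487
    x: enter (5,3) at t=1.5840 ← occupied
  → r_3 = 1.5840
beam 4: φ=270°, α=105°
  dir = (cos 105°, sin 105°) = (-0.2588, 0.9659); from cell (3,3)
  next x-line at t=1.8159, next y-line at t=0.5590; Δt_x=3.8637, Δt_y=1.0353
    y: enter (3,4) at t=0.5590
    y: enter (3,5) at t=1.5943
    x: enter (2,5) at t=1.8159
    y: enter (2,6) at t=2.6296 ← occupied
  → r_4 = 2.6296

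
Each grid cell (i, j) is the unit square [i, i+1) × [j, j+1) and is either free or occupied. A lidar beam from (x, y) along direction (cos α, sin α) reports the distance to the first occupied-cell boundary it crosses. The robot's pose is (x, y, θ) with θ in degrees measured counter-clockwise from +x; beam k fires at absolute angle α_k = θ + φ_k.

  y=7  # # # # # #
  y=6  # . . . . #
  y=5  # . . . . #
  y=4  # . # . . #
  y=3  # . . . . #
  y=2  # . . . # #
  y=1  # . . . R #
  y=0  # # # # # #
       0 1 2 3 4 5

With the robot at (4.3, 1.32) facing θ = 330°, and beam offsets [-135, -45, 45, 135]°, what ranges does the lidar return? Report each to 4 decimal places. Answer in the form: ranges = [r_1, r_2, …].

beam 1: φ=-135°, α=195°
  dir = (cos 195°, sin 195°) = (-0.9659, -0.2588); from cell (4,1)
  next x-line at t=0.3106, next y-line at t=1.2364; Δt_x=1.0353, Δt_y=3.8637
    x: enter (3,1) at t=0.3106
    y: enter (3,0) at t=1.2364 ← occupied
  → r_1 = 1.2364
beam 2: φ=-45°, α=285°
  dir = (cos 285°, sin 285°) = (0.2588, -0.9659); from cell (4,1)
  next x-line at t=2.7046, next y-line at t=0.3313; Δt_x=3.8637, Δt_y=1.0353
    y: enter (4,0) at t=0.3313 ← occupied
  → r_2 = 0.3313
beam 3: φ=45°, α=15°
  dir = (cos 15°, sin 15°) = (0.9659, 0.2588); from cell (4,1)
  next x-line at t=0.7247, next y-line at t=2.6273; Δt_x=1.0353, Δt_y=3.8637
    x: enter (5,1) at t=0.7247 ← occupied
  → r_3 = 0.7247
beam 4: φ=135°, α=105°
  dir = (cos 105°, sin 105°) = (-0.2588, 0.9659); from cell (4,1)
  next x-line at t=1.1591, next y-line at t=0.7040; Δt_x=3.8637, Δt_y=1.0353
    y: enter (4,2) at t=0.7040 ← occupied
  → r_4 = 0.7040

ranges = [1.2364, 0.3313, 0.7247, 0.7040]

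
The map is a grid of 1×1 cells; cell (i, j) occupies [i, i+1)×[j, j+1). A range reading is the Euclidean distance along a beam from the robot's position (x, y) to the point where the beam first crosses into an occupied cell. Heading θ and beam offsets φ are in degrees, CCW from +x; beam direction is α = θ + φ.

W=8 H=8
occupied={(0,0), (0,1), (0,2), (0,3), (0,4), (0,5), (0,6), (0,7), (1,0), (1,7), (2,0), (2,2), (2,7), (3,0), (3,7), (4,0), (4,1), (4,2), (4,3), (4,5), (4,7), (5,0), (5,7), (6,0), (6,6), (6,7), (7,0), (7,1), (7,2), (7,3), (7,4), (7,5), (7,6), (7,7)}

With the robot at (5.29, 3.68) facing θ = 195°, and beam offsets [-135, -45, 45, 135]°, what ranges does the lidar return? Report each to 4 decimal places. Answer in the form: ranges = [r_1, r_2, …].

beam 1: φ=-135°, α=60°
  direction (0.5000, 0.8660); cell (5,3); t to first gridline: x 1.4200, y 0.3695 (then +2.0000 / +1.1547)
    (5,4) via y @ 0.3695
    (6,4) via x @ 1.4200
    (6,5) via y @ 1.5242
    (6,6) via y @ 2.6789  # hit
  → r_1 = 2.6789
beam 2: φ=-45°, α=150°
  direction (-0.8660, 0.5000); cell (5,3); t to first gridline: x 0.3349, y 0.6400 (then +1.1547 / +2.0000)
    (4,3) via x @ 0.3349  # hit
  → r_2 = 0.3349
beam 3: φ=45°, α=240°
  direction (-0.5000, -0.8660); cell (5,3); t to first gridline: x 0.5800, y 0.7852 (then +2.0000 / +1.1547)
    (4,3) via x @ 0.5800  # hit
  → r_3 = 0.5800
beam 4: φ=135°, α=330°
  direction (0.8660, -0.5000); cell (5,3); t to first gridline: x 0.8198, y 1.3600 (then +1.1547 / +2.0000)
    (6,3) via x @ 0.8198
    (6,2) via y @ 1.3600
    (7,2) via x @ 1.9745  # hit
  → r_4 = 1.9745

ranges = [2.6789, 0.3349, 0.5800, 1.9745]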